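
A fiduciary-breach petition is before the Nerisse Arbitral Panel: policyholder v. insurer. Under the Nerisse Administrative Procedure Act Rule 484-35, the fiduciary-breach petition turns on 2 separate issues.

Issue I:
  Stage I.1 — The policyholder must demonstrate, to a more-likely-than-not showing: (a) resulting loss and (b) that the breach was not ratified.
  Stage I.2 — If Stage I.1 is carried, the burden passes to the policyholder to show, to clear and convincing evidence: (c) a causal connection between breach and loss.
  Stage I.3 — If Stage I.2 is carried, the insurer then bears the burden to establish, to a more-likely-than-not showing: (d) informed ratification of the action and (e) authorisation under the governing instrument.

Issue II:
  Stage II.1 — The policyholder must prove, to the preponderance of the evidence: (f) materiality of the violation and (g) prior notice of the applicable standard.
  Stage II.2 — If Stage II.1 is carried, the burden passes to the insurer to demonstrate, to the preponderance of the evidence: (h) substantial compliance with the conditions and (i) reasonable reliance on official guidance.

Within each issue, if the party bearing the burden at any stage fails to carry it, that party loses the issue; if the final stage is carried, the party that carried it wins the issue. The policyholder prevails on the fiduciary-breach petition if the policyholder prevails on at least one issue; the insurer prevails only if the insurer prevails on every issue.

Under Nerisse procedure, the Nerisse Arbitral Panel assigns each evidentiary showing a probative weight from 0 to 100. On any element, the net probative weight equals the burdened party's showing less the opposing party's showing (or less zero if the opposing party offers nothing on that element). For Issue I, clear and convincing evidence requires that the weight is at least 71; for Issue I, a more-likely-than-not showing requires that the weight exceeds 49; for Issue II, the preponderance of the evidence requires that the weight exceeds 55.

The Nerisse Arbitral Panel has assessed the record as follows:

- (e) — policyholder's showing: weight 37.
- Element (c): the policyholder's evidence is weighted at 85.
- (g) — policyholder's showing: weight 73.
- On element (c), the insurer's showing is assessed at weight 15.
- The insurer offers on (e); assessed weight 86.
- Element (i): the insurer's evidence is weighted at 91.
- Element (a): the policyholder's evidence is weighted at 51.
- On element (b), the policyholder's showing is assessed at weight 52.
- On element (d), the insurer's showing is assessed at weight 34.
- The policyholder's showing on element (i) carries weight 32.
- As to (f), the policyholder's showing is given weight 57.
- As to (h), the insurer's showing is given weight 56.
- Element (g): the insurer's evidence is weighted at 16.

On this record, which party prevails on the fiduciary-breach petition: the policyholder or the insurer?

— Issue I —
At Stage I.1 the policyholder must meet a more-likely-than-not showing (weight exceeds 49): on (a) the weight is 51, which does exceed 49, so (a) meets the standard; on (b) the weight is 52, > 49, so (b) meets the standard.
  All elements met. The policyholder retains the burden for Stage I.2.
At Stage I.2 the policyholder must meet clear and convincing evidence (weight is at least 71): on (c) the weight is 85 less the opposing 15 gives net 70, < 71, so (c) does not meet the standard.
  Not every element is met, so the policyholder fails to carry Stage I.2.
The insurer prevails on this issue.
— Issue II —
Stage II.1 — burden on policyholder; standard: the preponderance of the evidence (weight exceeds 55).
    (f): 57 > 55 [met]
    (g): 73 − 16 = 57 > 55 [met]
  Stage II.1 carried; the burden shifts to the insurer.
Stage II.2 — burden on insurer; standard: the preponderance of the evidence (weight exceeds 55).
    (h): 56 > 55 [met]
    (i): 91 − 32 = 59 > 55 [met]
  All elements met at the final stage.
Every stage carried; the insurer prevails on this issue.
Per-issue: Issue I → insurer; Issue II → insurer. The policyholder must prevail on at least one issue; overall, the insurer prevails.

insurer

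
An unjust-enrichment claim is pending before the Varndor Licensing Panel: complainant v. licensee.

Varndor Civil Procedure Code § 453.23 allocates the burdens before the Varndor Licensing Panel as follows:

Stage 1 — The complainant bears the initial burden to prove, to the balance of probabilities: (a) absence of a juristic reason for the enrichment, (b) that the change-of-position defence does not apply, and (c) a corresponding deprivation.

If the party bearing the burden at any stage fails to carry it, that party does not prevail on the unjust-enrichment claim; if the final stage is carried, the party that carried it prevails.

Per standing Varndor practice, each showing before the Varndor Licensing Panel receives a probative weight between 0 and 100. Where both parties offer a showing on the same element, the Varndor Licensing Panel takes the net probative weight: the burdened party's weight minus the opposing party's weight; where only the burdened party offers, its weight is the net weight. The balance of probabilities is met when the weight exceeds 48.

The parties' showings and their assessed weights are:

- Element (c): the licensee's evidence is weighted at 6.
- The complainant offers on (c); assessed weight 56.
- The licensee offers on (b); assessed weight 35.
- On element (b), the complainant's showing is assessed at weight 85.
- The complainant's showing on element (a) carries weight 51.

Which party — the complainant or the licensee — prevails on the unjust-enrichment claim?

Stage 1 (complainant, the balance of probabilities, weight exceeds 48): (a) 51 > 48 — meets; (b) net 85−35=50 > 48 — meets; (c) net 56−6=50 > 48 — meets.
  All elements met at the final stage.
All stages carried — the complainant prevails.

complainant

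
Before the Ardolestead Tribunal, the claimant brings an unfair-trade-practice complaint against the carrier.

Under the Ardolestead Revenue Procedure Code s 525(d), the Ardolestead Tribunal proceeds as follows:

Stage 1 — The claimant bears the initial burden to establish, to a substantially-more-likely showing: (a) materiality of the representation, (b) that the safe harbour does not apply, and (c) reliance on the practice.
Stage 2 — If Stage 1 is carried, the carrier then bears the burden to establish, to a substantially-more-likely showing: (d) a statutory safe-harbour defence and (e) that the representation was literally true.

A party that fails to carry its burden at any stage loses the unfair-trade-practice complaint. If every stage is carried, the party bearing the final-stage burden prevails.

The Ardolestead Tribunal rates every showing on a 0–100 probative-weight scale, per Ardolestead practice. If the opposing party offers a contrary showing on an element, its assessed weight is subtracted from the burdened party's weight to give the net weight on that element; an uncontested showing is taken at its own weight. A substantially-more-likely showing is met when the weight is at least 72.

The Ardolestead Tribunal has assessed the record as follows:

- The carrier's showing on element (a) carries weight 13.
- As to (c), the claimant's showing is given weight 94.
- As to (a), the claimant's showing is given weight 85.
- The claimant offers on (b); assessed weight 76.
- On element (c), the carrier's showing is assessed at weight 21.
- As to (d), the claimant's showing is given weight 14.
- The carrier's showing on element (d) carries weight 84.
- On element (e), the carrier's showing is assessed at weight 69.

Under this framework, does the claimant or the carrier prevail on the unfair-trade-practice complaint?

claimant

Stage 1 (claimant, a substantially-more-likely showing, weight is at least 72): (a) net 85−13=72 ≥ 72 — meets; (b) 76 ≥ 72 — meets; (c) net 94−21=73 ≥ 72 — meets.
  The claimant carries Stage 1; the carrier now bears the burden.
Stage 2 (carrier, a substantially-more-likely showing, weight is at least 72): (d) net 84−14=70 < 72 — fails; (e) 69 < 72 — fails.
  Stage 2 not carried; the carrier fails its burden.
The claimant prevails.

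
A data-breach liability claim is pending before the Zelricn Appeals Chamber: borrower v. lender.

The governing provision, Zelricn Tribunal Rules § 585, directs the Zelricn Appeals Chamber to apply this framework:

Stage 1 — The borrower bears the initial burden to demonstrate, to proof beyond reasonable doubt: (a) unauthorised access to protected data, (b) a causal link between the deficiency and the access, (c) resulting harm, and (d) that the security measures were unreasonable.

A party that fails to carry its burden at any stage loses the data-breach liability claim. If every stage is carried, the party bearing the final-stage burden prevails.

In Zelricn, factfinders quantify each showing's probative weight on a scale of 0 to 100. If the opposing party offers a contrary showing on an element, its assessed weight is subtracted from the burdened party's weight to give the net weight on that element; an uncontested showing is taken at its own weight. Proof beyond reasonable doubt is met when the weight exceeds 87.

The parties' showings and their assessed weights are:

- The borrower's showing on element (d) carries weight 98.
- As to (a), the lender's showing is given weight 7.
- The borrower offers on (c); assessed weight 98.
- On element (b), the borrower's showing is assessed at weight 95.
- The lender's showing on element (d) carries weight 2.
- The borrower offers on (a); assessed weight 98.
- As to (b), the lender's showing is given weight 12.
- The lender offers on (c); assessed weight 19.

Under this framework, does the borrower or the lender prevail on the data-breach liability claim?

lender

Stage 1 (borrower, proof beyond reasonable doubt, weight exceeds 87): (a) net 98−7=91 > 87 — meets; (b) net 95−12=83 ≤ 87 — fails; (c) net 98−19=79 ≤ 87 — fails; (d) net 98−2=96 > 87 — meets.
  Not every element is met, so the borrower fails to carry Stage 1.
The lender prevails.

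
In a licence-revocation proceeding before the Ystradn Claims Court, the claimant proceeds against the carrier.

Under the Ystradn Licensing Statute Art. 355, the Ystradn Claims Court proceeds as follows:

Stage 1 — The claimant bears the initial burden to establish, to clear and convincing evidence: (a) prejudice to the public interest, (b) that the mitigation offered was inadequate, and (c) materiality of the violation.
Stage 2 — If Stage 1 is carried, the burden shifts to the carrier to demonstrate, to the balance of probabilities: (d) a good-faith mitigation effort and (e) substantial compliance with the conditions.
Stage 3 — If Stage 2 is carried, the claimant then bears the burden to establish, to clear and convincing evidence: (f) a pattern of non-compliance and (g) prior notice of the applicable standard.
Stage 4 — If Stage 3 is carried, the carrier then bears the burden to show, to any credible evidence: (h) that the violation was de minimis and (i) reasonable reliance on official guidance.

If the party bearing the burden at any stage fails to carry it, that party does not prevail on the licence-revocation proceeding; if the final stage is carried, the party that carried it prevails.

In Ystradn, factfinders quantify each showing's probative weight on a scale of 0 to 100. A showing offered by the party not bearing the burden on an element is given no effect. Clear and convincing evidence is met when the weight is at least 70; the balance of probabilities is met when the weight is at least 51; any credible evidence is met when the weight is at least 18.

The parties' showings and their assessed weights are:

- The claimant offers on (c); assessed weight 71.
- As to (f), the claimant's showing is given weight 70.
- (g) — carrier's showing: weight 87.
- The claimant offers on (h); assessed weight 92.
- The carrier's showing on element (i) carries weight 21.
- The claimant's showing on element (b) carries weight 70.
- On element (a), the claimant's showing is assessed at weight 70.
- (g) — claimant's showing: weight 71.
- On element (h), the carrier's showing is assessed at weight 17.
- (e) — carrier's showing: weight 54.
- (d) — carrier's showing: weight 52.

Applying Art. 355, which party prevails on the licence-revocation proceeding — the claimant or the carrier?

claimant

Stage 1 (claimant, clear and convincing evidence, weight is at least 70): (a) 70 ≥ 70 — meets; (b) 70 ≥ 70 — meets; (c) 71 ≥ 70 — meets.
  All elements met. The burden passes to the carrier.
Stage 2 (carrier, the balance of probabilities, weight is at least 51): (d) 52 ≥ 51 — meets; (e) 54 ≥ 51 — meets.
  Stage 2 carried; the burden shifts to the claimant.
Stage 3 (claimant, clear and convincing evidence, weight is at least 70): (f) 70 ≥ 70 — meets; (g) 71 (carrier's 87 disregarded) ≥ 70 — meets.
  Stage 3 is satisfied; the onus moves to the carrier.
Stage 4 (carrier, any credible evidence, weight is at least 18): (h) 17 (claimant's 92 disregarded) < 18 — fails; (i) 21 ≥ 18 — meets.
  Not every element is met, so the carrier fails to carry Stage 4.
The claimant prevails.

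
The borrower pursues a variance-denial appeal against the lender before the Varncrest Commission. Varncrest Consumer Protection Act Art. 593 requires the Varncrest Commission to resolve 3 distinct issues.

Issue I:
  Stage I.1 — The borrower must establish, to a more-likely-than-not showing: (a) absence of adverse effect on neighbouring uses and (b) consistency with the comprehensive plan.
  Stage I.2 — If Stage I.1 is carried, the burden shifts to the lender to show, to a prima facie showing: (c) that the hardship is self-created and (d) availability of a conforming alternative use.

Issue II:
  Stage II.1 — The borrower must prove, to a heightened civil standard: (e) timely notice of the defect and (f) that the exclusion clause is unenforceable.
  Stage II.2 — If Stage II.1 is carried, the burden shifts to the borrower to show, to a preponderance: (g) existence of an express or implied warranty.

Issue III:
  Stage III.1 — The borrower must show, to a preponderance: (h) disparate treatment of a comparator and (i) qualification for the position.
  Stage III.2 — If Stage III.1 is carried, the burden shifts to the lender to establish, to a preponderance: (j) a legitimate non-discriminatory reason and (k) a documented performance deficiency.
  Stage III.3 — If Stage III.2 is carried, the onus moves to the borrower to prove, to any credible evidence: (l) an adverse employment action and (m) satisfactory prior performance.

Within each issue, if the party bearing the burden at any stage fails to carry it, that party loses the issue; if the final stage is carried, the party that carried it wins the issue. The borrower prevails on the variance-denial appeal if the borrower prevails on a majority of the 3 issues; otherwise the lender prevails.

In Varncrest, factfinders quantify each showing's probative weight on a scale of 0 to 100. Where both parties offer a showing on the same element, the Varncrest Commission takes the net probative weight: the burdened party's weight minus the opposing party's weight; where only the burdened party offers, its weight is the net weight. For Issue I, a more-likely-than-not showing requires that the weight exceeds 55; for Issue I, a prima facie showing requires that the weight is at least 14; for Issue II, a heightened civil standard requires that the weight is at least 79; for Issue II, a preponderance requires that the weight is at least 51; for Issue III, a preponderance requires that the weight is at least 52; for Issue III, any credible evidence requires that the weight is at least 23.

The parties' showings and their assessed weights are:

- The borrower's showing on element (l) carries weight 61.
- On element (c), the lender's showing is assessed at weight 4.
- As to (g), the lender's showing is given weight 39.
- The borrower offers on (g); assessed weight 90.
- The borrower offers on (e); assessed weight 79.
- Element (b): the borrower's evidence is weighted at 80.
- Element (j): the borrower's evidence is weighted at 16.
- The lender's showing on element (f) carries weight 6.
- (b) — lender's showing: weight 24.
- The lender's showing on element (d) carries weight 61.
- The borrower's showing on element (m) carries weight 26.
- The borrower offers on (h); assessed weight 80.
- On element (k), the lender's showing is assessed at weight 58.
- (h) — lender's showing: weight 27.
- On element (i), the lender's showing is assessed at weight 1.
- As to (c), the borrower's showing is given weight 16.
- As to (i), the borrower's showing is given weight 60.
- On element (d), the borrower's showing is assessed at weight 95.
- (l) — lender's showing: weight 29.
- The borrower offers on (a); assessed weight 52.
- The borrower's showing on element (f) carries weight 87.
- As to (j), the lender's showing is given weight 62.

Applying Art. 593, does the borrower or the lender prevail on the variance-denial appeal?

— Issue I —
Stage I.1 (borrower, a more-likely-than-not showing, weight exceeds 55): (a) 52 ≤ 55 — fails; (b) net 80−24=56 > 55 — meets.
  The borrower does not carry Stage I.1.
So the lender prevails on this issue.
— Issue II —
Stage II.1 (borrower, a heightened civil standard, weight is at least 79): (e) 79 ≥ 79 — meets; (f) net 87−6=81 ≥ 79 — meets.
  All elements met. The borrower retains the burden for Stage II.2.
Stage II.2 (borrower, a preponderance, weight is at least 51): (g) net 90−39=51 ≥ 51 — meets.
  All elements met at the final stage.
Every stage carried; the borrower prevails on this issue.
— Issue III —
At Stage III.1 the borrower must meet a preponderance (weight is at least 52): on (h) the weight is 80 less the opposing 27 gives net 53, which does reach 52, so (h) meets the standard; on (i) the weight is 60 less the opposing 1 gives net 59, ≥ 52, so (i) meets the standard.
  Stage III.1 carried; the burden shifts to the lender.
At Stage III.2 the lender must meet a preponderance (weight is at least 52): on (j) the weight is 62 less the opposing 16 gives net 46, < 52, so (j) does not meet the standard; on (k) the weight is 58, ≥ 52, so (k) meets the standard.
  Stage III.2 not carried; the lender fails its burden.
The borrower prevails on this issue.
Per-issue: Issue I → lender; Issue II → borrower; Issue III → borrower. The borrower must prevail on a majority of issues; overall, the borrower prevails.

borrower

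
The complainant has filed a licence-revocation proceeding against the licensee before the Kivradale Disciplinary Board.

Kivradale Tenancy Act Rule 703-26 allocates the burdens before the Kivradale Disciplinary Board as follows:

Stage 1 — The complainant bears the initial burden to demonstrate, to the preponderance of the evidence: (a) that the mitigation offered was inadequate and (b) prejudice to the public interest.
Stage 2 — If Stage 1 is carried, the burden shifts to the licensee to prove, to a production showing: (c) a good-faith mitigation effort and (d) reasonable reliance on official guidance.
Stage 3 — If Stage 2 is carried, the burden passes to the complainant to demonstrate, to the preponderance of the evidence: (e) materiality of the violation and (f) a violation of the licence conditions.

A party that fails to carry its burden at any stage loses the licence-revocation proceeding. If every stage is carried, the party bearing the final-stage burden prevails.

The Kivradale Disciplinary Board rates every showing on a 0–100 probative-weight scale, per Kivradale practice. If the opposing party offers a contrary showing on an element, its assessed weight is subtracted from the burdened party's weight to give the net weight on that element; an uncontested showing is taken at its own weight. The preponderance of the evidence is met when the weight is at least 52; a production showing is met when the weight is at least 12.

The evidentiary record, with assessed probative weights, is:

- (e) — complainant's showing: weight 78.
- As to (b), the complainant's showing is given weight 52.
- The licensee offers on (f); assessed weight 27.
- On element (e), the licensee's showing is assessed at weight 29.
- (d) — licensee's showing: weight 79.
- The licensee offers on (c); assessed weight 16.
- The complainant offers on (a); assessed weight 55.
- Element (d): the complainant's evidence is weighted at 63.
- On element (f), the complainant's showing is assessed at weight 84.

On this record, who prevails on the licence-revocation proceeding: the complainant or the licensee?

Stage 1 (complainant, the preponderance of the evidence, weight is at least 52): (a) 55 ≥ 52 — meets; (b) 52 ≥ 52 — meets.
  Stage 1 is satisfied; the onus moves to the licensee.
Stage 2 (licensee, a production showing, weight is at least 12): (c) 16 ≥ 12 — meets; (d) net 79−63=16 ≥ 12 — meets.
  Stage 2 is satisfied; the onus moves to the complainant.
Stage 3 (complainant, the preponderance of the evidence, weight is at least 52): (e) net 78−29=49 < 52 — fails; (f) net 84−27=57 ≥ 52 — meets.
  Not every element is met, so the complainant fails to carry Stage 3.
So the licensee prevails.

licensee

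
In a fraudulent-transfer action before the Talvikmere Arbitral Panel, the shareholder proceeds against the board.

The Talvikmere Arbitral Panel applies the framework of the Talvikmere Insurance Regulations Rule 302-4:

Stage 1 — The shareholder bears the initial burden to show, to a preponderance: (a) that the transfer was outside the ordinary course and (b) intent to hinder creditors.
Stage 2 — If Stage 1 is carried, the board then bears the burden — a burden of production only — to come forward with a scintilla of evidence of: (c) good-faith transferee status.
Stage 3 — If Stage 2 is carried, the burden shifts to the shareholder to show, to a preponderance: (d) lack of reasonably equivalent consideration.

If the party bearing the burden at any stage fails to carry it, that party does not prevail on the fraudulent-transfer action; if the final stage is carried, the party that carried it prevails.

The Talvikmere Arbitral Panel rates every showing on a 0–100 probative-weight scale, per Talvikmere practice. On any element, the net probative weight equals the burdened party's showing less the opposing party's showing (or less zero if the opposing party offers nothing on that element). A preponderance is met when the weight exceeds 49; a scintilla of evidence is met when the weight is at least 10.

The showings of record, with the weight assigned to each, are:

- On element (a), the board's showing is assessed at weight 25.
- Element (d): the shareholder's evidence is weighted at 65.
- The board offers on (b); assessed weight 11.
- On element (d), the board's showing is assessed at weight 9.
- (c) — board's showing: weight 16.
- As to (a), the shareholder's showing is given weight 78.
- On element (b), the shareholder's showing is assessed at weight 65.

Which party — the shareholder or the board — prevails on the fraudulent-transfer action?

Stage 1 — burden on shareholder; standard: a preponderance (weight exceeds 49).
    (a): 78 − 25 = 53 > 49 [met]
    (b): 65 − 11 = 54 > 49 [met]
  The shareholder carries Stage 1; the board now bears the burden.
Stage 2 — burden on board; standard: a scintilla of evidence (weight is at least 10).
    (c): 16 ≥ 10 [met]
  Stage 2 is satisfied; the onus moves to the shareholder.
Stage 3 — burden on shareholder; standard: a preponderance (weight exceeds 49).
    (d): 65 − 9 = 56 > 49 [met]
  Stage 3 carried; the final stage is satisfied.
With every stage satisfied, the shareholder prevails.

shareholder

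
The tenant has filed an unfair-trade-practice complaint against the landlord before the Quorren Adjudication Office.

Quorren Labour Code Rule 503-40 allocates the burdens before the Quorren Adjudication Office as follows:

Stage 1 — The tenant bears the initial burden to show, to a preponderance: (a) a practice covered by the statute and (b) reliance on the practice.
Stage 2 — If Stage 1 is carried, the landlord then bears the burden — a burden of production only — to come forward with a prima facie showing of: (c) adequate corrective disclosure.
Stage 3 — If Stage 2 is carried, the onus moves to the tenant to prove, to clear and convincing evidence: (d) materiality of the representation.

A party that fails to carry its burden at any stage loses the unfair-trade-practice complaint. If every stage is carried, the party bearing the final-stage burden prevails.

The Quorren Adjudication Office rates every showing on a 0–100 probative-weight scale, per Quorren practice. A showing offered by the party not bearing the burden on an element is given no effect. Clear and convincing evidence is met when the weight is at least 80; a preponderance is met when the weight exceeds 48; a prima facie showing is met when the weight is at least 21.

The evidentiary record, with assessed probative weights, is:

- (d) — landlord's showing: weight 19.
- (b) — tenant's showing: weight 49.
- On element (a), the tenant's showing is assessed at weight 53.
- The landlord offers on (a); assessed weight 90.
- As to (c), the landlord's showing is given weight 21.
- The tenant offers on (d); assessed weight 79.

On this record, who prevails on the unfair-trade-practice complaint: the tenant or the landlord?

At Stage 1 the tenant must meet a preponderance (weight exceeds 48): on (a) the weight is 53 (the landlord's 90 is given no effect), > 48, so (a) meets the standard; on (b) the weight is 49, which does exceed 48, so (b) meets the standard.
  Stage 1 carried; the burden shifts to the landlord.
At Stage 2 the landlord must meet a prima facie showing (weight is at least 21): on (c) the weight is 21, ≥ 21, so (c) meets the standard.
  The landlord carries Stage 2; the tenant now bears the burden.
At Stage 3 the tenant must meet clear and convincing evidence (weight is at least 80): on (d) the weight is 79 (the landlord's 19 is given no effect), which does not reach 80, so (d) does not meet the standard.
  Not every element is met, so the tenant fails to carry Stage 3.
The landlord prevails.

landlord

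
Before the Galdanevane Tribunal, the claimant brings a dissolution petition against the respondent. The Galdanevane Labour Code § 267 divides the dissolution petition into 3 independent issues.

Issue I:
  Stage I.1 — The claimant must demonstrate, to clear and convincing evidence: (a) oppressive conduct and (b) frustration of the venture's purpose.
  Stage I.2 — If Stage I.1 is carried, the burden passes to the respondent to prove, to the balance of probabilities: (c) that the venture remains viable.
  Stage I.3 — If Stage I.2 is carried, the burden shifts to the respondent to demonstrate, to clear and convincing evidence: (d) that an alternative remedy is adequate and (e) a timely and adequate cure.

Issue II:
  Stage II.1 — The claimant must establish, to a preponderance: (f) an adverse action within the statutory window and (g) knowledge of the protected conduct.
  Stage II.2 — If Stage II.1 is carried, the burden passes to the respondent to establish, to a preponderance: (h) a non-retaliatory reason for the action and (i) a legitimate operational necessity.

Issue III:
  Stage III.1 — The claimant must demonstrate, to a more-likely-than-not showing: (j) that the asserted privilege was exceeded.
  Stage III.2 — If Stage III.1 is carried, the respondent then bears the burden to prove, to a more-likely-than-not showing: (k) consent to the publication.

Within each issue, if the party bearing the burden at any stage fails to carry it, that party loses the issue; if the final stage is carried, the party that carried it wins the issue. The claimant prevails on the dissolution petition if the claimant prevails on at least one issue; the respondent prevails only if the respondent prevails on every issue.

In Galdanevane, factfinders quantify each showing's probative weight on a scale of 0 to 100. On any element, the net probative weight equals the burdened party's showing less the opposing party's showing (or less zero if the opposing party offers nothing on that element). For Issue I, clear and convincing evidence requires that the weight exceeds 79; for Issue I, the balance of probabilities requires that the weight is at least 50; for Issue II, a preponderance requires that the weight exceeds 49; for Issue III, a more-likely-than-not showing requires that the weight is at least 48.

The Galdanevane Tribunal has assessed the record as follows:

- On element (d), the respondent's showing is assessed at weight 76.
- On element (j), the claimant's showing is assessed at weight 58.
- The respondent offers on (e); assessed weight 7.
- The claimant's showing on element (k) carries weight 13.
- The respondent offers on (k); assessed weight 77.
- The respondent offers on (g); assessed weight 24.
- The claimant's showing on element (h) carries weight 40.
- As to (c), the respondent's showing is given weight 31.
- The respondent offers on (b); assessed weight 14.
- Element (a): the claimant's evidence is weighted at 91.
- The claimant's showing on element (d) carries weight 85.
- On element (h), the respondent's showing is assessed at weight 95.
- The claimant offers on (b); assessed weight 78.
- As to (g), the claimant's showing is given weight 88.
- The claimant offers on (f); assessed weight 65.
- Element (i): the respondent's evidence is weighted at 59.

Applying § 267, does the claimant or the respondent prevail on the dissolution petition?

— Issue I —
Stage I.1 (claimant, clear and convincing evidence, weight exceeds 79): (a) 91 > 79 — meets; (b) net 78−14=64 ≤ 79 — fails.
  The claimant does not carry Stage I.1.
The respondent prevails on this issue.
— Issue II —
At Stage II.1 the claimant must meet a preponderance (weight exceeds 49): on (f) the weight is 65, which does exceed 49, so (f) meets the standard; on (g) the weight is 88 less the opposing 24 gives net 64, which does exceed 49, so (g) meets the standard.
  Stage II.1 carried; the burden shifts to the respondent.
At Stage II.2 the respondent must meet a preponderance (weight exceeds 49): on (h) the weight is 95 less the opposing 40 gives net 55, which does exceed 49, so (h) meets the standard; on (i) the weight is 59, which does exceed 49, so (i) meets the standard.
  The respondent carries the last stage.
Every stage carried; the respondent prevails on this issue.
— Issue III —
Stage III.1 — burden on claimant; standard: a more-likely-than-not showing (weight is at least 48).
    (j): 58 ≥ 48 [met]
  All elements met. The burden passes to the respondent.
Stage III.2 — burden on respondent; standard: a more-likely-than-not showing (weight is at least 48).
    (k): 77 − 13 = 64 ≥ 48 [met]
  All elements met at the final stage.
Every stage carried; the respondent prevails on this issue.
Per-issue: Issue I → respondent; Issue II → respondent; Issue III → respondent. The claimant must prevail on at least one issue; overall, the respondent prevails.

respondent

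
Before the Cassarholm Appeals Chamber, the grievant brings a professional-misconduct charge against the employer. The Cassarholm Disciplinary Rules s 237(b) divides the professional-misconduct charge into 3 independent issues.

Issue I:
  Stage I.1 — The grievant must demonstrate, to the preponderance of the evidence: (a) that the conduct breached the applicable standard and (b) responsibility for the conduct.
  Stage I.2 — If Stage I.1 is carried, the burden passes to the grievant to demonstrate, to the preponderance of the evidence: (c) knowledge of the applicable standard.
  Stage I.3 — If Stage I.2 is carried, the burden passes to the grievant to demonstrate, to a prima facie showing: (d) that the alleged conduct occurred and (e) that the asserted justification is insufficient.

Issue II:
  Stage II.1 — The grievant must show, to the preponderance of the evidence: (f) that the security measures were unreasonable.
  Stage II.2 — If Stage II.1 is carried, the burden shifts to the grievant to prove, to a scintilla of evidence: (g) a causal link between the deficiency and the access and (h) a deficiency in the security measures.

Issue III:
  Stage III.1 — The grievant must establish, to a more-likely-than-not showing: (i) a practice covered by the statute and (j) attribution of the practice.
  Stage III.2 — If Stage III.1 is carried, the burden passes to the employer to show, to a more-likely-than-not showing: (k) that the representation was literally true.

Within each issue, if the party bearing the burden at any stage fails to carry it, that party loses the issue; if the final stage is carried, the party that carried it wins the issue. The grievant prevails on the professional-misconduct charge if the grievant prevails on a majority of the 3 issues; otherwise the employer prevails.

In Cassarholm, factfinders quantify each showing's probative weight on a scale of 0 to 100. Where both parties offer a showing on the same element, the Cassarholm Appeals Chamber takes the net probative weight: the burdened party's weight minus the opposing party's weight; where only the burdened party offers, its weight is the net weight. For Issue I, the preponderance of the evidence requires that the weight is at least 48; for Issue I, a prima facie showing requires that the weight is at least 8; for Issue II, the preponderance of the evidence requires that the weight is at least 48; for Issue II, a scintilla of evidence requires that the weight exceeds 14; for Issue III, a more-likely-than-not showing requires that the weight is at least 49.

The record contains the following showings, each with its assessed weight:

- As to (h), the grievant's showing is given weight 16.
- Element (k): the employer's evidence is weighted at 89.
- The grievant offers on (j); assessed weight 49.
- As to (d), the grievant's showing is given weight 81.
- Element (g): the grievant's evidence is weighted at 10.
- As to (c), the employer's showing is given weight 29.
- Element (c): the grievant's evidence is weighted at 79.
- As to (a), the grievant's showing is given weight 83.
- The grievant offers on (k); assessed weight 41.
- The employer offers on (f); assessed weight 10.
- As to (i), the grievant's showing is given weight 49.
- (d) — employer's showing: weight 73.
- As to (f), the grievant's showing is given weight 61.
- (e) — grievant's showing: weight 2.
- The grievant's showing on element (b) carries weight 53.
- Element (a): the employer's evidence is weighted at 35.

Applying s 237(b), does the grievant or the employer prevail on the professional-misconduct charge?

— Issue I —
Stage I.1 — burden on grievant; standard: the preponderance of the evidence (weight is at least 48).
    (a): 83 − 35 = 48 ≥ 48 [met]
    (b): 53 ≥ 48 [met]
  Stage I.1 is satisfied; the grievant continues to bear the burden.
Stage I.2 — burden on grievant; standard: the preponderance of the evidence (weight is at least 48).
    (c): 79 − 29 = 50 ≥ 48 [met]
  All elements met. The grievant retains the burden for Stage I.3.
Stage I.3 — burden on grievant; standard: a prima facie showing (weight is at least 8).
    (d): 81 − 73 = 8 ≥ 8 [met]
    (e): 2 < 8 [not met]
  Not every element is met, so the grievant fails to carry Stage I.3.
The employer prevails on this issue.
— Issue II —
Stage II.1 (grievant, the preponderance of the evidence, weight is at least 48): (f) net 61−10=51 ≥ 48 — meets.
  Stage II.1 is satisfied; the grievant continues to bear the burden.
Stage II.2 (grievant, a scintilla of evidence, weight exceeds 14): (g) 10 ≤ 14 — fails; (h) 16 > 14 — meets.
  Stage II.2 not carried; the grievant fails its burden.
The analysis ends at Stage II.2; the employer prevails on this issue.
— Issue III —
Stage III.1 — burden on grievant; standard: a more-likely-than-not showing (weight is at least 49).
    (i): 49 ≥ 49 [met]
    (j): 49 ≥ 49 [met]
  Stage III.1 carried; the burden shifts to the employer.
Stage III.2 — burden on employer; standard: a more-likely-than-not showing (weight is at least 49).
    (k): 89 − 41 = 48 < 49 [not met]
  The employer does not carry Stage III.2.
So the grievant prevails on this issue.
Per-issue: Issue I → employer; Issue II → employer; Issue III → grievant. The grievant must prevail on a majority of issues; overall, the employer prevails.

employer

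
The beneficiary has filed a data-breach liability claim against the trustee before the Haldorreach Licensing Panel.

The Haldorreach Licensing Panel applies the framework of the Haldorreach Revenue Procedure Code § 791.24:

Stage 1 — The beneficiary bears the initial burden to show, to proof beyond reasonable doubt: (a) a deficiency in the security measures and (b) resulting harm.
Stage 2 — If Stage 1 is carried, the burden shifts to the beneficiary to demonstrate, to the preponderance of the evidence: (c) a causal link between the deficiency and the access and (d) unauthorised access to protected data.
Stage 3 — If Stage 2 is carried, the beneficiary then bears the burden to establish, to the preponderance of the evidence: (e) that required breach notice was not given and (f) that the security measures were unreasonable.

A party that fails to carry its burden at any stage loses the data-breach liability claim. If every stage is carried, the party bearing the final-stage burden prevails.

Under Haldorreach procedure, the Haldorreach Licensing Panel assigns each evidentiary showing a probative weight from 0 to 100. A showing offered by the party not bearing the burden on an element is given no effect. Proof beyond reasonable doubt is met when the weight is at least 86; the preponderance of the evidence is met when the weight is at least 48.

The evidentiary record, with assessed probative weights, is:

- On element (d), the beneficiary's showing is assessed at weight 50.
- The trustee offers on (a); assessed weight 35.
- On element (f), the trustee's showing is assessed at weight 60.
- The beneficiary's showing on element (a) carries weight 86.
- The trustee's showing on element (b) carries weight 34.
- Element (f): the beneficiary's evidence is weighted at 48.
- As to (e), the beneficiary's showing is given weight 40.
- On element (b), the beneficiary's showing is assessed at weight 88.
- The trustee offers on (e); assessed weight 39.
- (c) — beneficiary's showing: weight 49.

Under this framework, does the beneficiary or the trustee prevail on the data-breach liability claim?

trustee

Stage 1 (beneficiary, proof beyond reasonable doubt, weight is at least 86): (a) 86 (trustee's 35 disregarded) ≥ 86 — meets; (b) 88 (trustee's 34 disregarded) ≥ 86 — meets.
  Stage 1 is satisfied; the beneficiary continues to bear the burden.
Stage 2 (beneficiary, the preponderance of the evidence, weight is at least 48): (c) 49 ≥ 48 — meets; (d) 50 ≥ 48 — meets.
  Stage 2 carried; the burden remains with the beneficiary.
Stage 3 (beneficiary, the preponderance of the evidence, weight is at least 48): (e) 40 (trustee's 39 disregarded) < 48 — fails; (f) 48 (trustee's 60 disregarded) ≥ 48 — meets.
  Not every element is met, so the beneficiary fails to carry Stage 3.
So the trustee prevails.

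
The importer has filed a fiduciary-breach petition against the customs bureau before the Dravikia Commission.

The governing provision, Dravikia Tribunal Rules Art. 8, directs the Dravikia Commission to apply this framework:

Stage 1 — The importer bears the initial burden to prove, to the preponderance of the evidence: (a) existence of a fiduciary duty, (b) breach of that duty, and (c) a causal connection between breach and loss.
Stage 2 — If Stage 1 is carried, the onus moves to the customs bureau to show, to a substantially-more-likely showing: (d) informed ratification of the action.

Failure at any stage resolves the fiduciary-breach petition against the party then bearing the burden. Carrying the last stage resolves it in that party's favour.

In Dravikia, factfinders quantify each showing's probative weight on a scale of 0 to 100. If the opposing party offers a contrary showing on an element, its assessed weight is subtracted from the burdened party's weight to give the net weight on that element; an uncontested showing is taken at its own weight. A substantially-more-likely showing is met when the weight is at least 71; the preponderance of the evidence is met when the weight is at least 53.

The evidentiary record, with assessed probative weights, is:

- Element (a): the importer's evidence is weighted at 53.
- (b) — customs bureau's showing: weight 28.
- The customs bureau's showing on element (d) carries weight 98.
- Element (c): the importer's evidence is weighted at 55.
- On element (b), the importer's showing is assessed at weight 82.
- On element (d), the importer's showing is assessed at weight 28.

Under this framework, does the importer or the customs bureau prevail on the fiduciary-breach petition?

importer

At Stage 1 the importer must meet the preponderance of the evidence (weight is at least 53): on (a) the weight is 53, which does reach 53, so (a) meets the standard; on (b) the weight is 82 less the opposing 28 gives net 54, which does reach 53, so (b) meets the standard; on (c) the weight is 55, ≥ 53, so (c) meets the standard.
  The importer carries Stage 1; the customs bureau now bears the burden.
At Stage 2 the customs bureau must meet a substantially-more-likely showing (weight is at least 71): on (d) the weight is 98 less the opposing 28 gives net 70, < 71, so (d) does not meet the standard.
  Not every element is met, so the customs bureau fails to carry Stage 2.
So the importer prevails.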